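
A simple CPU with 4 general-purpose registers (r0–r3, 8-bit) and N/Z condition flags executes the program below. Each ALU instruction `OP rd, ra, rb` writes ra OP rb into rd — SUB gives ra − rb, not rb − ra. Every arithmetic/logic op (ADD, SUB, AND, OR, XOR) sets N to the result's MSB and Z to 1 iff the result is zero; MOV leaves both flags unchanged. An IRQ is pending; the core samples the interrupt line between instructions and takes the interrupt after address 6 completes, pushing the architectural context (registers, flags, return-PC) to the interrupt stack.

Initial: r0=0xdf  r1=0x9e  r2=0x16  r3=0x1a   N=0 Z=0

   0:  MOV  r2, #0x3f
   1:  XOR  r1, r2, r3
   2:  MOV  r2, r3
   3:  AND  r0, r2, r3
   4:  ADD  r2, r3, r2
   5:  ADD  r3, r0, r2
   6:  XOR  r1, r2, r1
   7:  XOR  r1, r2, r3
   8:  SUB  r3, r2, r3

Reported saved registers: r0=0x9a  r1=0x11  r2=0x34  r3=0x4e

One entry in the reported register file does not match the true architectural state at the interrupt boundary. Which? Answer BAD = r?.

BAD = r0

after  0: r0=0xdf r1=0x9e r2=0x3f r3=0x1a  N=0 Z=0
after  1: r0=0xdf r1=0x25 r2=0x3f r3=0x1a  N=0 Z=0
after  2: r0=0xdf r1=0x25 r2=0x1a r3=0x1a  N=0 Z=0
after  3: r0=0x1a r1=0x25 r2=0x1a r3=0x1a  N=0 Z=0
after  4: r0=0x1a r1=0x25 r2=0x34 r3=0x1a  N=0 Z=0
after  5: r0=0x1a r1=0x25 r2=0x34 r3=0x4e  N=0 Z=0
after  6: r0=0x1a r1=0x11 r2=0x34 r3=0x4e  N=0 Z=0
-- IRQ taken; context saved, return-PC = 7 --
mismatch: r0: reported 0x9a vs actual 0x1a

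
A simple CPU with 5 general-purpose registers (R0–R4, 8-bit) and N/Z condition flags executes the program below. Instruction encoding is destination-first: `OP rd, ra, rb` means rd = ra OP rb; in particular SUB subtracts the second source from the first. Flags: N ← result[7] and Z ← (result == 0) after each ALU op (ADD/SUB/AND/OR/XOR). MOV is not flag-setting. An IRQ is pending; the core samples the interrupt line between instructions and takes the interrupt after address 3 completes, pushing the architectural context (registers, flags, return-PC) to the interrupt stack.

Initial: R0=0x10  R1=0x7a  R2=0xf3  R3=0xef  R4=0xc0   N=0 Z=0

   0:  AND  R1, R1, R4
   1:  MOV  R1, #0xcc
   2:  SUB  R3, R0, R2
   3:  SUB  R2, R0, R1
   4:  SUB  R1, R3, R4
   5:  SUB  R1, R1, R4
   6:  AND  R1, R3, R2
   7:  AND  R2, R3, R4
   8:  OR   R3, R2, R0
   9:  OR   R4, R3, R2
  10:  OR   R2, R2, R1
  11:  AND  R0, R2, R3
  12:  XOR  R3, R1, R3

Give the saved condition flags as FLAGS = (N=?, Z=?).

after  0: R0=0x10 R1=0x40 R2=0xf3 R3=0xef R4=0xc0  N=0 Z=0
after  1: R0=0x10 R1=0xcc R2=0xf3 R3=0xef R4=0xc0  N=0 Z=0
after  2: R0=0x10 R1=0xcc R2=0xf3 R3=0x1d R4=0xc0  N=0 Z=0
after  3: R0=0x10 R1=0xcc R2=0x44 R3=0x1d R4=0xc0  N=0 Z=0
-- IRQ taken; context saved, return-PC = 4 --

FLAGS = (N=0, Z=0)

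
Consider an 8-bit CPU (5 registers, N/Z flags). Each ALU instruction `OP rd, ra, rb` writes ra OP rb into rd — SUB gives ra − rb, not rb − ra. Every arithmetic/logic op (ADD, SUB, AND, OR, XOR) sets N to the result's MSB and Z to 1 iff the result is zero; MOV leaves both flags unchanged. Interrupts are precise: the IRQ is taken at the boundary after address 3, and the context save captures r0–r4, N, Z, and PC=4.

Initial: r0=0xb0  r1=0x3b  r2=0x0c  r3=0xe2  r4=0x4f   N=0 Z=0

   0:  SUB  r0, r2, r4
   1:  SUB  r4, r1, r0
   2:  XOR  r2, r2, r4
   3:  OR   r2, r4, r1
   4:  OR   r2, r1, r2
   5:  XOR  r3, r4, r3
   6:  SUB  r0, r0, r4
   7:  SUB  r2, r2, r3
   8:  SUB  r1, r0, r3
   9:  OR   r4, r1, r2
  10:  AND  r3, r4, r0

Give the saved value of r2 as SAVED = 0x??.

SAVED = 0x7f

after  0: r0=0xbd r1=0x3b r2=0x0c r3=0xe2 r4=0x4f  N=1 Z=0
after  1: r0=0xbd r1=0x3b r2=0x0c r3=0xe2 r4=0x7e  N=0 Z=0
after  2: r0=0xbd r1=0x3b r2=0x72 r3=0xe2 r4=0x7e  N=0 Z=0
after  3: r0=0xbd r1=0x3b r2=0x7f r3=0xe2 r4=0x7e  N=0 Z=0
-- IRQ taken; context saved, return-PC = 4 --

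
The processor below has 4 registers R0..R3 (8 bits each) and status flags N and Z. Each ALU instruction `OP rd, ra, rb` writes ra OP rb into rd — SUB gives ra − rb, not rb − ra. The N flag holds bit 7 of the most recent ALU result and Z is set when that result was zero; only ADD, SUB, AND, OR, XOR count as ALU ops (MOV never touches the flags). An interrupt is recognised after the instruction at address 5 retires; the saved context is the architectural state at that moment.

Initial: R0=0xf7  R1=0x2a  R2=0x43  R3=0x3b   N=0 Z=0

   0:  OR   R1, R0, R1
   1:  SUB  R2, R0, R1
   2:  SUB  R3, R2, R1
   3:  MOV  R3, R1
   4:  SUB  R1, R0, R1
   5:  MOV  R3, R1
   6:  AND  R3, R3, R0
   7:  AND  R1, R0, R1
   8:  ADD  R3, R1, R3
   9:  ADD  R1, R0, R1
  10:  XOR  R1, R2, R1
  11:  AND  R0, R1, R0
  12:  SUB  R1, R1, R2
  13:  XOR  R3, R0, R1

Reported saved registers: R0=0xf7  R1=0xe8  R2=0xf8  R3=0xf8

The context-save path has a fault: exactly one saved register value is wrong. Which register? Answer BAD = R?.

BAD = R1

after  0: R0=0xf7 R1=0xff R2=0x43 R3=0x3b  N=1 Z=0
after  1: R0=0xf7 R1=0xff R2=0xf8 R3=0x3b  N=1 Z=0
after  2: R0=0xf7 R1=0xff R2=0xf8 R3=0xf9  N=1 Z=0
after  3: R0=0xf7 R1=0xff R2=0xf8 R3=0xff  N=1 Z=0
after  4: R0=0xf7 R1=0xf8 R2=0xf8 R3=0xff  N=1 Z=0
after  5: R0=0xf7 R1=0xf8 R2=0xf8 R3=0xf8  N=1 Z=0
-- IRQ taken; context saved, return-PC = 6 --
mismatch: R1: reported 0xe8 vs actual 0xf8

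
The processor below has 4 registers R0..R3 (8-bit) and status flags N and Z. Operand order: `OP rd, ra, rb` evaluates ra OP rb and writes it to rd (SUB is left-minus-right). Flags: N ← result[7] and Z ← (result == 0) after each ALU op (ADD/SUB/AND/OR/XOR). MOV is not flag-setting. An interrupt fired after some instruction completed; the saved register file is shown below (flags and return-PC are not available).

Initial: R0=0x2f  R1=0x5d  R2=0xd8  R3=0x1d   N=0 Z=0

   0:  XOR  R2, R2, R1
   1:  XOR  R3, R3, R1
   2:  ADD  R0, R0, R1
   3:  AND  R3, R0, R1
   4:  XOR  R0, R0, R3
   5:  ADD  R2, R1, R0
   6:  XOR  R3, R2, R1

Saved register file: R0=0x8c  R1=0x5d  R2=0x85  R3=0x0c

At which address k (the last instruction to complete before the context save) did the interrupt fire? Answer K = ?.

after  0: R0=0x2f R1=0x5d R2=0x85 R3=0x1d  N=1 Z=0
after  1: R0=0x2f R1=0x5d R2=0x85 R3=0x40  N=0 Z=0
after  2: R0=0x8c R1=0x5d R2=0x85 R3=0x40  N=1 Z=0
after  3: R0=0x8c R1=0x5d R2=0x85 R3=0x0c  N=0 Z=0
-- IRQ taken; context saved, return-PC = 4 --

K = 3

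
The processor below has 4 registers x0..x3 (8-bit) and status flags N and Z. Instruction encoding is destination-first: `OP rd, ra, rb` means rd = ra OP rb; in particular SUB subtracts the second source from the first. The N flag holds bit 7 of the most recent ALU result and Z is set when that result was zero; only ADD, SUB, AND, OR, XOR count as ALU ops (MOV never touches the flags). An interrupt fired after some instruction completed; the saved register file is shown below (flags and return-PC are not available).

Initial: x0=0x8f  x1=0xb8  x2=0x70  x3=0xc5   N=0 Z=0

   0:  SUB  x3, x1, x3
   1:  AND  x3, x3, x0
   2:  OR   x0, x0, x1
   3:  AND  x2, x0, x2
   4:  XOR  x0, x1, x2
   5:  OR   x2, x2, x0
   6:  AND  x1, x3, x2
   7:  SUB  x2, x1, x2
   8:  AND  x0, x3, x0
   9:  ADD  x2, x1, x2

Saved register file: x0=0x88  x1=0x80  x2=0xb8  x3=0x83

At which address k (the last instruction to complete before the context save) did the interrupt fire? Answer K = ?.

after  0: x0=0x8f x1=0xb8 x2=0x70 x3=0xf3  N=1 Z=0
after  1: x0=0x8f x1=0xb8 x2=0x70 x3=0x83  N=1 Z=0
after  2: x0=0xbf x1=0xb8 x2=0x70 x3=0x83  N=1 Z=0
after  3: x0=0xbf x1=0xb8 x2=0x30 x3=0x83  N=0 Z=0
after  4: x0=0x88 x1=0xb8 x2=0x30 x3=0x83  N=1 Z=0
after  5: x0=0x88 x1=0xb8 x2=0xb8 x3=0x83  N=1 Z=0
after  6: x0=0x88 x1=0x80 x2=0xb8 x3=0x83  N=1 Z=0
-- IRQ taken; context saved, return-PC = 7 --

K = 6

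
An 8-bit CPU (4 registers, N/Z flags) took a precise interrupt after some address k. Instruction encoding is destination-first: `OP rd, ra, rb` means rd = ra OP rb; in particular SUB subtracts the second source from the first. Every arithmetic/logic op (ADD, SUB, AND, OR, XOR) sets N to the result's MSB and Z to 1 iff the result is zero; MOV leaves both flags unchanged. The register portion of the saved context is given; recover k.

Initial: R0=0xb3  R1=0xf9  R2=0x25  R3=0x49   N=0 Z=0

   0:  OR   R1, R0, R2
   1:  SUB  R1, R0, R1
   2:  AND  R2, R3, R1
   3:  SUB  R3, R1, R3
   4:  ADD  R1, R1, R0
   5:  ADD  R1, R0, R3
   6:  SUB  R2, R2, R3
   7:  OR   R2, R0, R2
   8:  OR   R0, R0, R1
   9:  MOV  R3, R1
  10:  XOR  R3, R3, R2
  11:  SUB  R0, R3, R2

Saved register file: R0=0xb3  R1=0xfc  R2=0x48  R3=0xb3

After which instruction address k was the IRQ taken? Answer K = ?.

after  0: R0=0xb3 R1=0xb7 R2=0x25 R3=0x49  N=1 Z=0
after  1: R0=0xb3 R1=0xfc R2=0x25 R3=0x49  N=1 Z=0
after  2: R0=0xb3 R1=0xfc R2=0x48 R3=0x49  N=0 Z=0
after  3: R0=0xb3 R1=0xfc R2=0x48 R3=0xb3  N=1 Z=0
-- IRQ taken; context saved, return-PC = 4 --

K = 3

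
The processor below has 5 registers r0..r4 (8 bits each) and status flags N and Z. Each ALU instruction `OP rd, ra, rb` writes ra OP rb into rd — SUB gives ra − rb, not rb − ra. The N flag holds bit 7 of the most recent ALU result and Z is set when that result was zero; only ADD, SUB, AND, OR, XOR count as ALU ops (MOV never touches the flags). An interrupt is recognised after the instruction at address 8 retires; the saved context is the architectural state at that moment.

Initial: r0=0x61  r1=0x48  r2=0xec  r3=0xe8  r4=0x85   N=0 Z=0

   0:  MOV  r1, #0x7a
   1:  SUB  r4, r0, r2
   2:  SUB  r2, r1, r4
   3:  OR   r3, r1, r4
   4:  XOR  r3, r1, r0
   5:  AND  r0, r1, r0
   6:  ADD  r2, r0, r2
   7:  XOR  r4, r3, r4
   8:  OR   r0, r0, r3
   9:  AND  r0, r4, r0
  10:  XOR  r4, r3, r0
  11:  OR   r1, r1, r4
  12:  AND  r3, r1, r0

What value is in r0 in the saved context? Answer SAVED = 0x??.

after  0: r0=0x61 r1=0x7a r2=0xec r3=0xe8 r4=0x85  N=0 Z=0
after  1: r0=0x61 r1=0x7a r2=0xec r3=0xe8 r4=0x75  N=0 Z=0
after  2: r0=0x61 r1=0x7a r2=0x05 r3=0xe8 r4=0x75  N=0 Z=0
after  3: r0=0x61 r1=0x7a r2=0x05 r3=0x7f r4=0x75  N=0 Z=0
after  4: r0=0x61 r1=0x7a r2=0x05 r3=0x1b r4=0x75  N=0 Z=0
after  5: r0=0x60 r1=0x7a r2=0x05 r3=0x1b r4=0x75  N=0 Z=0
after  6: r0=0x60 r1=0x7a r2=0x65 r3=0x1b r4=0x75  N=0 Z=0
after  7: r0=0x60 r1=0x7a r2=0x65 r3=0x1b r4=0x6e  N=0 Z=0
after  8: r0=0x7b r1=0x7a r2=0x65 r3=0x1b r4=0x6e  N=0 Z=0
-- IRQ taken; context saved, return-PC = 9 --

SAVED = 0x7b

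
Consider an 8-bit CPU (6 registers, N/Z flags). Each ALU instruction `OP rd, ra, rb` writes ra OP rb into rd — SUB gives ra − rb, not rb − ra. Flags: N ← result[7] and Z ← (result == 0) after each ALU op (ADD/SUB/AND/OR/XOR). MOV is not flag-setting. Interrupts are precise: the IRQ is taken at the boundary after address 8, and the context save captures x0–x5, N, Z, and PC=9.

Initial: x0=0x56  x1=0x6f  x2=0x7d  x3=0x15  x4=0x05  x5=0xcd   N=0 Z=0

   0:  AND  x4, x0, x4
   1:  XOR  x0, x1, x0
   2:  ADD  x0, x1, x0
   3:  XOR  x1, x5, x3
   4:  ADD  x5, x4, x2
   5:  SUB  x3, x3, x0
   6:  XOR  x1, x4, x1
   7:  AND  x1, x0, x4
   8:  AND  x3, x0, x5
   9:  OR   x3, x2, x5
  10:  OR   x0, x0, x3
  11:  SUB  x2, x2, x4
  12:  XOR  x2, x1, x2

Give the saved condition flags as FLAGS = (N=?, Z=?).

after  0: x0=0x56 x1=0x6f x2=0x7d x3=0x15 x4=0x04 x5=0xcd  N=0 Z=0
after  1: x0=0x39 x1=0x6f x2=0x7d x3=0x15 x4=0x04 x5=0xcd  N=0 Z=0
after  2: x0=0xa8 x1=0x6f x2=0x7d x3=0x15 x4=0x04 x5=0xcd  N=1 Z=0
after  3: x0=0xa8 x1=0xd8 x2=0x7d x3=0x15 x4=0x04 x5=0xcd  N=1 Z=0
after  4: x0=0xa8 x1=0xd8 x2=0x7d x3=0x15 x4=0x04 x5=0x81  N=1 Z=0
after  5: x0=0xa8 x1=0xd8 x2=0x7d x3=0x6d x4=0x04 x5=0x81  N=0 Z=0
after  6: x0=0xa8 x1=0xdc x2=0x7d x3=0x6d x4=0x04 x5=0x81  N=1 Z=0
after  7: x0=0xa8 x1=0x00 x2=0x7d x3=0x6d x4=0x04 x5=0x81  N=0 Z=1
after  8: x0=0xa8 x1=0x00 x2=0x7d x3=0x80 x4=0x04 x5=0x81  N=1 Z=0
-- IRQ taken; context saved, return-PC = 9 --

FLAGS = (N=1, Z=0)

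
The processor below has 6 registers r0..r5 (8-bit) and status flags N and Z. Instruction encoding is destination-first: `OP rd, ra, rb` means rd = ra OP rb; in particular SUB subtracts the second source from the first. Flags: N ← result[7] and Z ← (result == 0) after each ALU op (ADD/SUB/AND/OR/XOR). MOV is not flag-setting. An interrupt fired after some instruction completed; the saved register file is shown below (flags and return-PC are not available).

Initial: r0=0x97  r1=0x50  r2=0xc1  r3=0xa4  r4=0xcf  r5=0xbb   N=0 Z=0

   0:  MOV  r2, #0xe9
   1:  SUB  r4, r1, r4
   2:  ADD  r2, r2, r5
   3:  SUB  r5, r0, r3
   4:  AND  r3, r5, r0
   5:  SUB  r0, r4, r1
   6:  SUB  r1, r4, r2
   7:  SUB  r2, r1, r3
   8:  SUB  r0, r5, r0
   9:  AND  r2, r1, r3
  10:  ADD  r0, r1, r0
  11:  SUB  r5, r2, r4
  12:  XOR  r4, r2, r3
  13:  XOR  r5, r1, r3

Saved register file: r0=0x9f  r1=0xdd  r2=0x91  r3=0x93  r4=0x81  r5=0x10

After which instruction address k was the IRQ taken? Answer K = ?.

after  0: r0=0x97 r1=0x50 r2=0xe9 r3=0xa4 r4=0xcf r5=0xbb  N=0 Z=0
after  1: r0=0x97 r1=0x50 r2=0xe9 r3=0xa4 r4=0x81 r5=0xbb  N=1 Z=0
after  2: r0=0x97 r1=0x50 r2=0xa4 r3=0xa4 r4=0x81 r5=0xbb  N=1 Z=0
after  3: r0=0x97 r1=0x50 r2=0xa4 r3=0xa4 r4=0x81 r5=0xf3  N=1 Z=0
after  4: r0=0x97 r1=0x50 r2=0xa4 r3=0x93 r4=0x81 r5=0xf3  N=1 Z=0
after  5: r0=0x31 r1=0x50 r2=0xa4 r3=0x93 r4=0x81 r5=0xf3  N=0 Z=0
after  6: r0=0x31 r1=0xdd r2=0xa4 r3=0x93 r4=0x81 r5=0xf3  N=1 Z=0
after  7: r0=0x31 r1=0xdd r2=0x4a r3=0x93 r4=0x81 r5=0xf3  N=0 Z=0
after  8: r0=0xc2 r1=0xdd r2=0x4a r3=0x93 r4=0x81 r5=0xf3  N=1 Z=0
after  9: r0=0xc2 r1=0xdd r2=0x91 r3=0x93 r4=0x81 r5=0xf3  N=1 Z=0
after 10: r0=0x9f r1=0xdd r2=0x91 r3=0x93 r4=0x81 r5=0xf3  N=1 Z=0
after 11: r0=0x9f r1=0xdd r2=0x91 r3=0x93 r4=0x81 r5=0x10  N=0 Z=0
-- IRQ taken; context saved, return-PC = 12 --

K = 11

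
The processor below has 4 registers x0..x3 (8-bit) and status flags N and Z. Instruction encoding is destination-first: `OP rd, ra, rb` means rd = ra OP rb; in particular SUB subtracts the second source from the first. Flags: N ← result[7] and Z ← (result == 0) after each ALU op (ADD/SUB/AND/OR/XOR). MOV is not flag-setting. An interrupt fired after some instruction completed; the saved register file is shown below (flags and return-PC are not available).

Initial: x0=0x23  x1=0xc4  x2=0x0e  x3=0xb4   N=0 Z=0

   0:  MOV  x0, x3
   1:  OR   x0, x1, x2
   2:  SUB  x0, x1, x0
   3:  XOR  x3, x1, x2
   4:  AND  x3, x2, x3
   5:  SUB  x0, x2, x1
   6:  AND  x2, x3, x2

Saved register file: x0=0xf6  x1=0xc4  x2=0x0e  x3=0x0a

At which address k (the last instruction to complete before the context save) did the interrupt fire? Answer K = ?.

K = 4

after  0: x0=0xb4 x1=0xc4 x2=0x0e x3=0xb4  N=0 Z=0
after  1: x0=0xce x1=0xc4 x2=0x0e x3=0xb4  N=1 Z=0
after  2: x0=0xf6 x1=0xc4 x2=0x0e x3=0xb4  N=1 Z=0
after  3: x0=0xf6 x1=0xc4 x2=0x0e x3=0xca  N=1 Z=0
after  4: x0=0xf6 x1=0xc4 x2=0x0e x3=0x0a  N=0 Z=0
-- IRQ taken; context saved, return-PC = 5 --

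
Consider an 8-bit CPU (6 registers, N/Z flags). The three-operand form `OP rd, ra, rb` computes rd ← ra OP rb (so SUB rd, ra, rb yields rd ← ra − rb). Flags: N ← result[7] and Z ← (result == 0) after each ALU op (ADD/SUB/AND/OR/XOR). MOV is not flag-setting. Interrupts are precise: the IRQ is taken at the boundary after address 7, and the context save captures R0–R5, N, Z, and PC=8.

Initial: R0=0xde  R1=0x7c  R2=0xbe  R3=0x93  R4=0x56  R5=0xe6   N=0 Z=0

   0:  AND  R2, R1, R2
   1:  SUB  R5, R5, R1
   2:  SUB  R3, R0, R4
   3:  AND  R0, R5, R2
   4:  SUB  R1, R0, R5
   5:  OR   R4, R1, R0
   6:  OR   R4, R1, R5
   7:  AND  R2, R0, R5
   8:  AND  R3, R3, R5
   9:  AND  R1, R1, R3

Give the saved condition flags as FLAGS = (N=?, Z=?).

after  0: R0=0xde R1=0x7c R2=0x3c R3=0x93 R4=0x56 R5=0xe6  N=0 Z=0
after  1: R0=0xde R1=0x7c R2=0x3c R3=0x93 R4=0x56 R5=0x6a  N=0 Z=0
after  2: R0=0xde R1=0x7c R2=0x3c R3=0x88 R4=0x56 R5=0x6a  N=1 Z=0
after  3: R0=0x28 R1=0x7c R2=0x3c R3=0x88 R4=0x56 R5=0x6a  N=0 Z=0
after  4: R0=0x28 R1=0xbe R2=0x3c R3=0x88 R4=0x56 R5=0x6a  N=1 Z=0
after  5: R0=0x28 R1=0xbe R2=0x3c R3=0x88 R4=0xbe R5=0x6a  N=1 Z=0
after  6: R0=0x28 R1=0xbe R2=0x3c R3=0x88 R4=0xfe R5=0x6a  N=1 Z=0
after  7: R0=0x28 R1=0xbe R2=0x28 R3=0x88 R4=0xfe R5=0x6a  N=0 Z=0
-- IRQ taken; context saved, return-PC = 8 --

FLAGS = (N=0, Z=0)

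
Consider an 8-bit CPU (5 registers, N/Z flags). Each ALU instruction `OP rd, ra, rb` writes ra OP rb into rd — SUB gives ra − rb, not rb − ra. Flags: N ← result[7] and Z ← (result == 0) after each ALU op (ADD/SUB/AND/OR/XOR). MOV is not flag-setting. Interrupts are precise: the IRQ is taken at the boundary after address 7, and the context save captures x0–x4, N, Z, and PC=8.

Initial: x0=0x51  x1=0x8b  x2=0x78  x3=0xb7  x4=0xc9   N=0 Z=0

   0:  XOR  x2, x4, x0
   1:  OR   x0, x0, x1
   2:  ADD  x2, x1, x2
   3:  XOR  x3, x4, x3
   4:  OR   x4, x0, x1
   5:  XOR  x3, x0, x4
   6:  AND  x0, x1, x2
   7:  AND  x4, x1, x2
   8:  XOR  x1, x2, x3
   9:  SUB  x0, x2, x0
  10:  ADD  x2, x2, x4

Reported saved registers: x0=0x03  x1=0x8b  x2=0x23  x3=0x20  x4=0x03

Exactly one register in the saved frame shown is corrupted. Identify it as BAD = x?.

BAD = x3

after  0: x0=0x51 x1=0x8b x2=0x98 x3=0xb7 x4=0xc9  N=1 Z=0
after  1: x0=0xdb x1=0x8b x2=0x98 x3=0xb7 x4=0xc9  N=1 Z=0
after  2: x0=0xdb x1=0x8b x2=0x23 x3=0xb7 x4=0xc9  N=0 Z=0
after  3: x0=0xdb x1=0x8b x2=0x23 x3=0x7e x4=0xc9  N=0 Z=0
after  4: x0=0xdb x1=0x8b x2=0x23 x3=0x7e x4=0xdb  N=1 Z=0
after  5: x0=0xdb x1=0x8b x2=0x23 x3=0x00 x4=0xdb  N=0 Z=1
after  6: x0=0x03 x1=0x8b x2=0x23 x3=0x00 x4=0xdb  N=0 Z=0
after  7: x0=0x03 x1=0x8b x2=0x23 x3=0x00 x4=0x03  N=0 Z=0
-- IRQ taken; context saved, return-PC = 8 --
mismatch: x3: reported 0x20 vs actual 0x00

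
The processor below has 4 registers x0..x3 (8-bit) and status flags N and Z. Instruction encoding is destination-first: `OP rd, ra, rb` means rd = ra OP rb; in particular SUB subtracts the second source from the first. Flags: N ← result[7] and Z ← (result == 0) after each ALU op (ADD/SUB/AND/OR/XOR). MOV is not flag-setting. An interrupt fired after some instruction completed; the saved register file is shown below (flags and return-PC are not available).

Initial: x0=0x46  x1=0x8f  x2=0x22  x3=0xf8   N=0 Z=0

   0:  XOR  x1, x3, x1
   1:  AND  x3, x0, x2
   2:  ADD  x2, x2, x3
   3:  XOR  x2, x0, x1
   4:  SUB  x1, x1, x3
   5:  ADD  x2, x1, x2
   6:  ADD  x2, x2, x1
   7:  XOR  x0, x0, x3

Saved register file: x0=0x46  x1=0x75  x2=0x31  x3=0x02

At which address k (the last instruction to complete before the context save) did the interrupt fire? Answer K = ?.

K = 4

after  0: x0=0x46 x1=0x77 x2=0x22 x3=0xf8  N=0 Z=0
after  1: x0=0x46 x1=0x77 x2=0x22 x3=0x02  N=0 Z=0
after  2: x0=0x46 x1=0x77 x2=0x24 x3=0x02  N=0 Z=0
after  3: x0=0x46 x1=0x77 x2=0x31 x3=0x02  N=0 Z=0
after  4: x0=0x46 x1=0x75 x2=0x31 x3=0x02  N=0 Z=0
-- IRQ taken; context saved, return-PC = 5 --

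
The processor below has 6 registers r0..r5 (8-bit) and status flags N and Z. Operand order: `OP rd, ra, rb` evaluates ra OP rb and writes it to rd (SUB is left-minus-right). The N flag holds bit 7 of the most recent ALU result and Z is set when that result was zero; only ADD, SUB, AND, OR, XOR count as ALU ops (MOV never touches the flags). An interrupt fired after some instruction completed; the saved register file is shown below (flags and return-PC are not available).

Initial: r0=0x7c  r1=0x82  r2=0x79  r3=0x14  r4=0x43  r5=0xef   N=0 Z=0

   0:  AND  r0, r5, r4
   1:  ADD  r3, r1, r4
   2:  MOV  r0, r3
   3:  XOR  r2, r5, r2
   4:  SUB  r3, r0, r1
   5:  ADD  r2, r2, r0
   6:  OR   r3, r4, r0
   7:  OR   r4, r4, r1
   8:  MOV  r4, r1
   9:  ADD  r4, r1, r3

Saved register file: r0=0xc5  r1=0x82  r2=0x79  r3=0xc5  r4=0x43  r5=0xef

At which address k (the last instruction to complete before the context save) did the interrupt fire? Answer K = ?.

K = 2

after  0: r0=0x43 r1=0x82 r2=0x79 r3=0x14 r4=0x43 r5=0xef  N=0 Z=0
after  1: r0=0x43 r1=0x82 r2=0x79 r3=0xc5 r4=0x43 r5=0xef  N=1 Z=0
after  2: r0=0xc5 r1=0x82 r2=0x79 r3=0xc5 r4=0x43 r5=0xef  N=1 Z=0
-- IRQ taken; context saved, return-PC = 3 --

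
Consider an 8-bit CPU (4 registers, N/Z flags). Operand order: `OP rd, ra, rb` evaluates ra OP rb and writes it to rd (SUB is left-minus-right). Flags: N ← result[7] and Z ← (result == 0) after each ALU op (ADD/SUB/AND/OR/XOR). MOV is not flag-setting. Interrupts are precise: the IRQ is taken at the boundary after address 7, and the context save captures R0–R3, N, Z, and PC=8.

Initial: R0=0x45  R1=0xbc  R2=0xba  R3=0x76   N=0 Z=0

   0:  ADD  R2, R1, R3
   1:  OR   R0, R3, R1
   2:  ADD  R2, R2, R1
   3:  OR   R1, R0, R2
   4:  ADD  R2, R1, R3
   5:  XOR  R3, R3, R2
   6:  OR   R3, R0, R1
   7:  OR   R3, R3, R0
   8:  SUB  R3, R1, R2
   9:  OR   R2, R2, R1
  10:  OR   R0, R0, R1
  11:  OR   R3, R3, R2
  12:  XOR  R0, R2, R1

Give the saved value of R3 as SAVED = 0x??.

after  0: R0=0x45 R1=0xbc R2=0x32 R3=0x76  N=0 Z=0
after  1: R0=0xfe R1=0xbc R2=0x32 R3=0x76  N=1 Z=0
after  2: R0=0xfe R1=0xbc R2=0xee R3=0x76  N=1 Z=0
after  3: R0=0xfe R1=0xfe R2=0xee R3=0x76  N=1 Z=0
after  4: R0=0xfe R1=0xfe R2=0x74 R3=0x76  N=0 Z=0
after  5: R0=0xfe R1=0xfe R2=0x74 R3=0x02  N=0 Z=0
after  6: R0=0xfe R1=0xfe R2=0x74 R3=0xfe  N=1 Z=0
after  7: R0=0xfe R1=0xfe R2=0x74 R3=0xfe  N=1 Z=0
-- IRQ taken; context saved, return-PC = 8 --

SAVED = 0xfe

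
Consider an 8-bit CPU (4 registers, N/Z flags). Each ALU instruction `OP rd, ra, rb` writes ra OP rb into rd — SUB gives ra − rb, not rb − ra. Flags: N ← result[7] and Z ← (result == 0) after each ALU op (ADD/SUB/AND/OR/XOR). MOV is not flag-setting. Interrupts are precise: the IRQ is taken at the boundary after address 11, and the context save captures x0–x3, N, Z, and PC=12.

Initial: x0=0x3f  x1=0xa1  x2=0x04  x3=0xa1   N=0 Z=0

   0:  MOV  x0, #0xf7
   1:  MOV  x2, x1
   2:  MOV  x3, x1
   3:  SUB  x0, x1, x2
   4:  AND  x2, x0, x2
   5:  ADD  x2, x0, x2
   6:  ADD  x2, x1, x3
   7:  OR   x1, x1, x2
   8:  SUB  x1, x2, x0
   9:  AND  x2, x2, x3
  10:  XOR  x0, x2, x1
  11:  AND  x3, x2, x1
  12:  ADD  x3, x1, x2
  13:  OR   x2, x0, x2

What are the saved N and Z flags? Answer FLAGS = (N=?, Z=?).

FLAGS = (N=0, Z=1)

after  0: x0=0xf7 x1=0xa1 x2=0x04 x3=0xa1  N=0 Z=0
after  1: x0=0xf7 x1=0xa1 x2=0xa1 x3=0xa1  N=0 Z=0
after  2: x0=0xf7 x1=0xa1 x2=0xa1 x3=0xa1  N=0 Z=0
after  3: x0=0x00 x1=0xa1 x2=0xa1 x3=0xa1  N=0 Z=1
after  4: x0=0x00 x1=0xa1 x2=0x00 x3=0xa1  N=0 Z=1
after  5: x0=0x00 x1=0xa1 x2=0x00 x3=0xa1  N=0 Z=1
after  6: x0=0x00 x1=0xa1 x2=0x42 x3=0xa1  N=0 Z=0
after  7: x0=0x00 x1=0xe3 x2=0x42 x3=0xa1  N=1 Z=0
after  8: x0=0x00 x1=0x42 x2=0x42 x3=0xa1  N=0 Z=0
after  9: x0=0x00 x1=0x42 x2=0x00 x3=0xa1  N=0 Z=1
after 10: x0=0x42 x1=0x42 x2=0x00 x3=0xa1  N=0 Z=0
after 11: x0=0x42 x1=0x42 x2=0x00 x3=0x00  N=0 Z=1
-- IRQ taken; context saved, return-PC = 12 --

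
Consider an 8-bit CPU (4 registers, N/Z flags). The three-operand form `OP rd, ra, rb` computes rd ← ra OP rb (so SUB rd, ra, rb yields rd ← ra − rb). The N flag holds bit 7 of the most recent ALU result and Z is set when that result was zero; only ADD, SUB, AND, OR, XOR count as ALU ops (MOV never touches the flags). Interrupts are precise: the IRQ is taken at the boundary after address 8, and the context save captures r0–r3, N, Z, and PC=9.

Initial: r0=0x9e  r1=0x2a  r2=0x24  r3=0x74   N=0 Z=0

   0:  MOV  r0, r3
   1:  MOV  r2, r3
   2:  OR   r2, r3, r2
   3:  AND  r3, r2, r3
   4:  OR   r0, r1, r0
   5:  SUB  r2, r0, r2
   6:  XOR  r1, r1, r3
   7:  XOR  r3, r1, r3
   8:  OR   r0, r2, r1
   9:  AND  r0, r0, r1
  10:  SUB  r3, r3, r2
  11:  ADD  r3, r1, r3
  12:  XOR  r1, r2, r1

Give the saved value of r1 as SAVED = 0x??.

SAVED = 0x5e

after  0: r0=0x74 r1=0x2a r2=0x24 r3=0x74  N=0 Z=0
after  1: r0=0x74 r1=0x2a r2=0x74 r3=0x74  N=0 Z=0
after  2: r0=0x74 r1=0x2a r2=0x74 r3=0x74  N=0 Z=0
after  3: r0=0x74 r1=0x2a r2=0x74 r3=0x74  N=0 Z=0
after  4: r0=0x7e r1=0x2a r2=0x74 r3=0x74  N=0 Z=0
after  5: r0=0x7e r1=0x2a r2=0x0a r3=0x74  N=0 Z=0
after  6: r0=0x7e r1=0x5e r2=0x0a r3=0x74  N=0 Z=0
after  7: r0=0x7e r1=0x5e r2=0x0a r3=0x2a  N=0 Z=0
after  8: r0=0x5e r1=0x5e r2=0x0a r3=0x2a  N=0 Z=0
-- IRQ taken; context saved, return-PC = 9 --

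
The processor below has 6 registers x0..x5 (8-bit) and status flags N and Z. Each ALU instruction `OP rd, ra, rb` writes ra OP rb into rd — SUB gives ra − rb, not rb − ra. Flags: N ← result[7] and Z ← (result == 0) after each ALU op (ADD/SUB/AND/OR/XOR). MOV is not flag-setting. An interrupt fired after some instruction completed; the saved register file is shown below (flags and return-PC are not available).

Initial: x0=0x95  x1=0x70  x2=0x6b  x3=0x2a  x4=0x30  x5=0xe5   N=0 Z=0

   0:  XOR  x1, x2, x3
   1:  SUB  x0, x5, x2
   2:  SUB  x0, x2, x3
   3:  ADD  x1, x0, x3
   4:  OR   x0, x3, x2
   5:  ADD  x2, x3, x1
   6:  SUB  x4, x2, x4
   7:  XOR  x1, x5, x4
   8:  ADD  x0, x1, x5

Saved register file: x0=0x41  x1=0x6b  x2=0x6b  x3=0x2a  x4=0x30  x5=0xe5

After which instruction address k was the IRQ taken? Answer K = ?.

after  0: x0=0x95 x1=0x41 x2=0x6b x3=0x2a x4=0x30 x5=0xe5  N=0 Z=0
after  1: x0=0x7a x1=0x41 x2=0x6b x3=0x2a x4=0x30 x5=0xe5  N=0 Z=0
after  2: x0=0x41 x1=0x41 x2=0x6b x3=0x2a x4=0x30 x5=0xe5  N=0 Z=0
after  3: x0=0x41 x1=0x6b x2=0x6b x3=0x2a x4=0x30 x5=0xe5  N=0 Z=0
-- IRQ taken; context saved, return-PC = 4 --

K = 3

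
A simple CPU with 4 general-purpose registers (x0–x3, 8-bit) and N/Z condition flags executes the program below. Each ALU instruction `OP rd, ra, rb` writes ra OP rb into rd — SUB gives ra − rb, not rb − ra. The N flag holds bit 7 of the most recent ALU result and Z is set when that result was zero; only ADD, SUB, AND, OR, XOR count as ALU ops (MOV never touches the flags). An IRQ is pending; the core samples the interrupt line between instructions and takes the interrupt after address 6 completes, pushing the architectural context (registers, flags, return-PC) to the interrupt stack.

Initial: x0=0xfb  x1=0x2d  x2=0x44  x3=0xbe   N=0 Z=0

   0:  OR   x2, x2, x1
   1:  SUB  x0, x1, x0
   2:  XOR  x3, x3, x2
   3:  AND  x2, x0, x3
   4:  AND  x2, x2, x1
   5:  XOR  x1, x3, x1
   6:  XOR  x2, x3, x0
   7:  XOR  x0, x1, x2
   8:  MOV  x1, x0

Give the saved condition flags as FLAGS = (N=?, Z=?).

after  0: x0=0xfb x1=0x2d x2=0x6d x3=0xbe  N=0 Z=0
after  1: x0=0x32 x1=0x2d x2=0x6d x3=0xbe  N=0 Z=0
after  2: x0=0x32 x1=0x2d x2=0x6d x3=0xd3  N=1 Z=0
after  3: x0=0x32 x1=0x2d x2=0x12 x3=0xd3  N=0 Z=0
after  4: x0=0x32 x1=0x2d x2=0x00 x3=0xd3  N=0 Z=1
after  5: x0=0x32 x1=0xfe x2=0x00 x3=0xd3  N=1 Z=0
after  6: x0=0x32 x1=0xfe x2=0xe1 x3=0xd3  N=1 Z=0
-- IRQ taken; context saved, return-PC = 7 --

FLAGS = (N=1, Z=0)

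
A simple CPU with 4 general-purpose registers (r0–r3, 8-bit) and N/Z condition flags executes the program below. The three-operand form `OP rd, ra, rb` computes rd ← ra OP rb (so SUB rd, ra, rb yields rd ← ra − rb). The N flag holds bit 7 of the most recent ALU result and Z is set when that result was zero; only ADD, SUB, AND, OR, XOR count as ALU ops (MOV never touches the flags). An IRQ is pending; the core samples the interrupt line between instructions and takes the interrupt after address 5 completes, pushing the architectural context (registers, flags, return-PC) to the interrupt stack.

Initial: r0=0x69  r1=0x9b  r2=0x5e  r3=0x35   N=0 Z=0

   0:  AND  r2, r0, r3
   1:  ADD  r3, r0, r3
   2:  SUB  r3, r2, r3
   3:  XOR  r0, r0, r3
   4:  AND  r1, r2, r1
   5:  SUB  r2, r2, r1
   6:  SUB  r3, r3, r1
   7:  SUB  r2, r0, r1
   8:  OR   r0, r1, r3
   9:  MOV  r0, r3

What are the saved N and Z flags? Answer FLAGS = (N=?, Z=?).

FLAGS = (N=0, Z=0)

after  0: r0=0x69 r1=0x9b r2=0x21 r3=0x35  N=0 Z=0
after  1: r0=0x69 r1=0x9b r2=0x21 r3=0x9e  N=1 Z=0
after  2: r0=0x69 r1=0x9b r2=0x21 r3=0x83  N=1 Z=0
after  3: r0=0xea r1=0x9b r2=0x21 r3=0x83  N=1 Z=0
after  4: r0=0xea r1=0x01 r2=0x21 r3=0x83  N=0 Z=0
after  5: r0=0xea r1=0x01 r2=0x20 r3=0x83  N=0 Z=0
-- IRQ taken; context saved, return-PC = 6 --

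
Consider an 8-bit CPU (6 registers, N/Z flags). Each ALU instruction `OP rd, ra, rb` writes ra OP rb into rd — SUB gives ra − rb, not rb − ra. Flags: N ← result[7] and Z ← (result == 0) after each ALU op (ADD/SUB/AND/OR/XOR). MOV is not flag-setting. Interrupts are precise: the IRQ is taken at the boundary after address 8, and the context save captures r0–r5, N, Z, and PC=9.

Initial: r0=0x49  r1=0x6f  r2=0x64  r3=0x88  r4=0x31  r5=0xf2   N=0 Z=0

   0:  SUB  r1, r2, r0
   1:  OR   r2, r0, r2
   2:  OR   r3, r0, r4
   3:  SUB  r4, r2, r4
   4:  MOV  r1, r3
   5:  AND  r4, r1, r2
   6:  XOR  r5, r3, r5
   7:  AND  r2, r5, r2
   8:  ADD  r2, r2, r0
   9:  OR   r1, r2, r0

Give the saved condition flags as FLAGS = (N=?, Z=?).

after  0: r0=0x49 r1=0x1b r2=0x64 r3=0x88 r4=0x31 r5=0xf2  N=0 Z=0
after  1: r0=0x49 r1=0x1b r2=0x6d r3=0x88 r4=0x31 r5=0xf2  N=0 Z=0
after  2: r0=0x49 r1=0x1b r2=0x6d r3=0x79 r4=0x31 r5=0xf2  N=0 Z=0
after  3: r0=0x49 r1=0x1b r2=0x6d r3=0x79 r4=0x3c r5=0xf2  N=0 Z=0
after  4: r0=0x49 r1=0x79 r2=0x6d r3=0x79 r4=0x3c r5=0xf2  N=0 Z=0
after  5: r0=0x49 r1=0x79 r2=0x6d r3=0x79 r4=0x69 r5=0xf2  N=0 Z=0
after  6: r0=0x49 r1=0x79 r2=0x6d r3=0x79 r4=0x69 r5=0x8b  N=1 Z=0
after  7: r0=0x49 r1=0x79 r2=0x09 r3=0x79 r4=0x69 r5=0x8b  N=0 Z=0
after  8: r0=0x49 r1=0x79 r2=0x52 r3=0x79 r4=0x69 r5=0x8b  N=0 Z=0
-- IRQ taken; context saved, return-PC = 9 --

FLAGS = (N=0, Z=0)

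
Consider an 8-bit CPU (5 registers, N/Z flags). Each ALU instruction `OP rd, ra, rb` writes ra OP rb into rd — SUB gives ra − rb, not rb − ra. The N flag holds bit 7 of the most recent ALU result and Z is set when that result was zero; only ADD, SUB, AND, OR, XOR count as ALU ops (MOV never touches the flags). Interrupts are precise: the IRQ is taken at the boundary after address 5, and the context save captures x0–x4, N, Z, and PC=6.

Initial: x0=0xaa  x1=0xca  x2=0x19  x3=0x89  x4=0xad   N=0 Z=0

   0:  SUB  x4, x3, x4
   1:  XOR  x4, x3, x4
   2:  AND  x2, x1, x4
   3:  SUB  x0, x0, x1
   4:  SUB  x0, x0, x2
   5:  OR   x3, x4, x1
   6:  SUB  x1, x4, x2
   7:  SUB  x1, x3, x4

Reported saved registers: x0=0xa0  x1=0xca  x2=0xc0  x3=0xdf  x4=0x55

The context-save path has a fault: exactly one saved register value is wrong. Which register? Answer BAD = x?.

after  0: x0=0xaa x1=0xca x2=0x19 x3=0x89 x4=0xdc  N=1 Z=0
after  1: x0=0xaa x1=0xca x2=0x19 x3=0x89 x4=0x55  N=0 Z=0
after  2: x0=0xaa x1=0xca x2=0x40 x3=0x89 x4=0x55  N=0 Z=0
after  3: x0=0xe0 x1=0xca x2=0x40 x3=0x89 x4=0x55  N=1 Z=0
after  4: x0=0xa0 x1=0xca x2=0x40 x3=0x89 x4=0x55  N=1 Z=0
after  5: x0=0xa0 x1=0xca x2=0x40 x3=0xdf x4=0x55  N=1 Z=0
-- IRQ taken; context saved, return-PC = 6 --
mismatch: x2: reported 0xc0 vs actual 0x40

BAD = x2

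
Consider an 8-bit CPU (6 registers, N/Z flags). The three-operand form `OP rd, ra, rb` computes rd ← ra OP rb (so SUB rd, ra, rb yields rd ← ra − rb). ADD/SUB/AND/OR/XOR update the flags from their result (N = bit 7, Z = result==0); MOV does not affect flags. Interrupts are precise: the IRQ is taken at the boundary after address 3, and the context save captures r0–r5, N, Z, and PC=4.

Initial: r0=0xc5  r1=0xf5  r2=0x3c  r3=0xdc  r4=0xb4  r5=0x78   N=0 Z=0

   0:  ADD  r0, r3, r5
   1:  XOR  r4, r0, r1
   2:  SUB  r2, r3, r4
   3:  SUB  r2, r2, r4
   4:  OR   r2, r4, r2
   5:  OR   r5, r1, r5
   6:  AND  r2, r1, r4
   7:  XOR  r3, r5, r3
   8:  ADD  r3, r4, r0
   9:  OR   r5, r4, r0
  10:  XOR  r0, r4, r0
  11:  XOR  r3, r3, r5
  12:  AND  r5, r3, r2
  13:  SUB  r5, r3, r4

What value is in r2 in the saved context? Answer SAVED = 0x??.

SAVED = 0x9a

after  0: r0=0x54 r1=0xf5 r2=0x3c r3=0xdc r4=0xb4 r5=0x78  N=0 Z=0
after  1: r0=0x54 r1=0xf5 r2=0x3c r3=0xdc r4=0xa1 r5=0x78  N=1 Z=0
after  2: r0=0x54 r1=0xf5 r2=0x3b r3=0xdc r4=0xa1 r5=0x78  N=0 Z=0
after  3: r0=0x54 r1=0xf5 r2=0x9a r3=0xdc r4=0xa1 r5=0x78  N=1 Z=0
-- IRQ taken; context saved, return-PC = 4 --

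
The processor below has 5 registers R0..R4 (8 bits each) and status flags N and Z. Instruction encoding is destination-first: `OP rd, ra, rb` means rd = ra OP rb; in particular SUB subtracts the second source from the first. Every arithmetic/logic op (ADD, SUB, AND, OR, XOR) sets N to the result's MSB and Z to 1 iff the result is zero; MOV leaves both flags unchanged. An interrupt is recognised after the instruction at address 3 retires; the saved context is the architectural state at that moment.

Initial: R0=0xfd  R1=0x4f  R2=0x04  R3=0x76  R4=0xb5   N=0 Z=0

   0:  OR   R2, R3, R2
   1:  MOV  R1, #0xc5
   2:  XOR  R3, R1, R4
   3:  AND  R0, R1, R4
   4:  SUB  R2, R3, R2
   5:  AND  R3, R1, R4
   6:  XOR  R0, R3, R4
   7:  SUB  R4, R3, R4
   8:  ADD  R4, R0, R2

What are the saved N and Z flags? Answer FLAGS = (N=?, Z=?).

FLAGS = (N=1, Z=0)

after  0: R0=0xfd R1=0x4f R2=0x76 R3=0x76 R4=0xb5  N=0 Z=0
after  1: R0=0xfd R1=0xc5 R2=0x76 R3=0x76 R4=0xb5  N=0 Z=0
after  2: R0=0xfd R1=0xc5 R2=0x76 R3=0x70 R4=0xb5  N=0 Z=0
after  3: R0=0x85 R1=0xc5 R2=0x76 R3=0x70 R4=0xb5  N=1 Z=0
-- IRQ taken; context saved, return-PC = 4 --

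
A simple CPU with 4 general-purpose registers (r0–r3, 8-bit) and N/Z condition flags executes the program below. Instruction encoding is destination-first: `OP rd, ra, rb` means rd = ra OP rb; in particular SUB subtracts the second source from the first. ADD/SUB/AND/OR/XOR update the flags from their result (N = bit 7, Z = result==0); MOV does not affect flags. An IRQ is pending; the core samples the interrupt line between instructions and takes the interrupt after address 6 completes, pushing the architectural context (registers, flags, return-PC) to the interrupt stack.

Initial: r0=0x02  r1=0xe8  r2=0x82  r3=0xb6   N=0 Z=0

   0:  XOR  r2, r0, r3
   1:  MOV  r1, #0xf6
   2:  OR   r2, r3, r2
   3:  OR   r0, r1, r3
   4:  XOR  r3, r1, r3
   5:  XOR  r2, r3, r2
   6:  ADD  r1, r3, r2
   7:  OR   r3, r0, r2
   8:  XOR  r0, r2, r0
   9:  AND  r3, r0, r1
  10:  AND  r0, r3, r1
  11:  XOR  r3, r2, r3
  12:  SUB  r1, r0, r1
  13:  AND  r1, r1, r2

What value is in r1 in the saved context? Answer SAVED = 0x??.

after  0: r0=0x02 r1=0xe8 r2=0xb4 r3=0xb6  N=1 Z=0
after  1: r0=0x02 r1=0xf6 r2=0xb4 r3=0xb6  N=1 Z=0
after  2: r0=0x02 r1=0xf6 r2=0xb6 r3=0xb6  N=1 Z=0
after  3: r0=0xf6 r1=0xf6 r2=0xb6 r3=0xb6  N=1 Z=0
after  4: r0=0xf6 r1=0xf6 r2=0xb6 r3=0x40  N=0 Z=0
after  5: r0=0xf6 r1=0xf6 r2=0xf6 r3=0x40  N=1 Z=0
after  6: r0=0xf6 r1=0x36 r2=0xf6 r3=0x40  N=0 Z=0
-- IRQ taken; context saved, return-PC = 7 --

SAVED = 0x36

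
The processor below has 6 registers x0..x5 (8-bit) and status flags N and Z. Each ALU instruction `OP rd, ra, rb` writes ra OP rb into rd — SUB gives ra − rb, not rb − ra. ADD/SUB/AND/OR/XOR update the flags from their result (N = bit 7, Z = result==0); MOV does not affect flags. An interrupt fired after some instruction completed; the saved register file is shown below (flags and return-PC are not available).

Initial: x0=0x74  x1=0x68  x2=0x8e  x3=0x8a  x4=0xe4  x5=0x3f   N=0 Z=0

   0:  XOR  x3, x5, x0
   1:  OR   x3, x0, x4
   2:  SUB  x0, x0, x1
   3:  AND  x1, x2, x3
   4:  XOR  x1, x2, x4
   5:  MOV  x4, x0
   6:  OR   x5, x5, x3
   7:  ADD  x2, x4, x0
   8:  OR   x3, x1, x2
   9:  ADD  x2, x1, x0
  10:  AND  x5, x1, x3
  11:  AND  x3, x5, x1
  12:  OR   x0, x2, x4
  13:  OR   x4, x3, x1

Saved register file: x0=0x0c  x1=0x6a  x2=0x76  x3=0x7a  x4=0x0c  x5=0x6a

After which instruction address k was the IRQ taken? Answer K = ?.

after  0: x0=0x74 x1=0x68 x2=0x8e x3=0x4b x4=0xe4 x5=0x3f  N=0 Z=0
after  1: x0=0x74 x1=0x68 x2=0x8e x3=0xf4 x4=0xe4 x5=0x3f  N=1 Z=0
after  2: x0=0x0c x1=0x68 x2=0x8e x3=0xf4 x4=0xe4 x5=0x3f  N=0 Z=0
after  3: x0=0x0c x1=0x84 x2=0x8e x3=0xf4 x4=0xe4 x5=0x3f  N=1 Z=0
after  4: x0=0x0c x1=0x6a x2=0x8e x3=0xf4 x4=0xe4 x5=0x3f  N=0 Z=0
after  5: x0=0x0c x1=0x6a x2=0x8e x3=0xf4 x4=0x0c x5=0x3f  N=0 Z=0
after  6: x0=0x0c x1=0x6a x2=0x8e x3=0xf4 x4=0x0c x5=0xff  N=1 Z=0
after  7: x0=0x0c x1=0x6a x2=0x18 x3=0xf4 x4=0x0c x5=0xff  N=0 Z=0
after  8: x0=0x0c x1=0x6a x2=0x18 x3=0x7a x4=0x0c x5=0xff  N=0 Z=0
after  9: x0=0x0c x1=0x6a x2=0x76 x3=0x7a x4=0x0c x5=0xff  N=0 Z=0
after 10: x0=0x0c x1=0x6a x2=0x76 x3=0x7a x4=0x0c x5=0x6a  N=0 Z=0
-- IRQ taken; context saved, return-PC = 11 --

K = 10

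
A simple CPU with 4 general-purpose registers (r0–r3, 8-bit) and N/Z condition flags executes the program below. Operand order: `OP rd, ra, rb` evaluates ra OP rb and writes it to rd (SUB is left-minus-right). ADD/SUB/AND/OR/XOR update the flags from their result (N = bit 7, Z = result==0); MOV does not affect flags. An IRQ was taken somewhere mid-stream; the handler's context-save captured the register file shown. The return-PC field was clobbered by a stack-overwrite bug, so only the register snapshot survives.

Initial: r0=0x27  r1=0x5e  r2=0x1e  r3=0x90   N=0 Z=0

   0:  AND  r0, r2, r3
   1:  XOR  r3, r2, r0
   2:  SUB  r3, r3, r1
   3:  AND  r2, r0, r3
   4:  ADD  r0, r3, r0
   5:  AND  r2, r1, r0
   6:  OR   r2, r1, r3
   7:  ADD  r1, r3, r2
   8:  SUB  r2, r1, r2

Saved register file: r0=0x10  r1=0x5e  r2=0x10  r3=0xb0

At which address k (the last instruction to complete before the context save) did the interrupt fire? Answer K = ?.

K = 3

after  0: r0=0x10 r1=0x5e r2=0x1e r3=0x90  N=0 Z=0
after  1: r0=0x10 r1=0x5e r2=0x1e r3=0x0e  N=0 Z=0
after  2: r0=0x10 r1=0x5e r2=0x1e r3=0xb0  N=1 Z=0
after  3: r0=0x10 r1=0x5e r2=0x10 r3=0xb0  N=0 Z=0
-- IRQ taken; context saved, return-PC = 4 --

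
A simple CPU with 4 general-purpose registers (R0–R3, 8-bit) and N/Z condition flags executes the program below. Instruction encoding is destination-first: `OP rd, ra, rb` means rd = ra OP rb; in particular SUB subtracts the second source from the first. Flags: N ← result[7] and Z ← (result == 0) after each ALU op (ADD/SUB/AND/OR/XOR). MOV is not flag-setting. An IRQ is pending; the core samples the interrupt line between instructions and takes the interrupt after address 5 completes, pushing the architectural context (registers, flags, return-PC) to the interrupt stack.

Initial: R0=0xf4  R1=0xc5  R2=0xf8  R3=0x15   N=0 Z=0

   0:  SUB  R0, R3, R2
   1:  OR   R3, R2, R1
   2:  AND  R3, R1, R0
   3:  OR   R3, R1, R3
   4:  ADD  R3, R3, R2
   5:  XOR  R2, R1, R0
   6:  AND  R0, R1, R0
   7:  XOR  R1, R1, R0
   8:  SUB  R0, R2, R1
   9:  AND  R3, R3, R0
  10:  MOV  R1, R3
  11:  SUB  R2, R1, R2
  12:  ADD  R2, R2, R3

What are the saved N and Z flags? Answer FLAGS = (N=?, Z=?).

after  0: R0=0x1d R1=0xc5 R2=0xf8 R3=0x15  N=0 Z=0
after  1: R0=0x1d R1=0xc5 R2=0xf8 R3=0xfd  N=1 Z=0
after  2: R0=0x1d R1=0xc5 R2=0xf8 R3=0x05  N=0 Z=0
after  3: R0=0x1d R1=0xc5 R2=0xf8 R3=0xc5  N=1 Z=0
after  4: R0=0x1d R1=0xc5 R2=0xf8 R3=0xbd  N=1 Z=0
after  5: R0=0x1d R1=0xc5 R2=0xd8 R3=0xbd  N=1 Z=0
-- IRQ taken; context saved, return-PC = 6 --

FLAGS = (N=1, Z=0)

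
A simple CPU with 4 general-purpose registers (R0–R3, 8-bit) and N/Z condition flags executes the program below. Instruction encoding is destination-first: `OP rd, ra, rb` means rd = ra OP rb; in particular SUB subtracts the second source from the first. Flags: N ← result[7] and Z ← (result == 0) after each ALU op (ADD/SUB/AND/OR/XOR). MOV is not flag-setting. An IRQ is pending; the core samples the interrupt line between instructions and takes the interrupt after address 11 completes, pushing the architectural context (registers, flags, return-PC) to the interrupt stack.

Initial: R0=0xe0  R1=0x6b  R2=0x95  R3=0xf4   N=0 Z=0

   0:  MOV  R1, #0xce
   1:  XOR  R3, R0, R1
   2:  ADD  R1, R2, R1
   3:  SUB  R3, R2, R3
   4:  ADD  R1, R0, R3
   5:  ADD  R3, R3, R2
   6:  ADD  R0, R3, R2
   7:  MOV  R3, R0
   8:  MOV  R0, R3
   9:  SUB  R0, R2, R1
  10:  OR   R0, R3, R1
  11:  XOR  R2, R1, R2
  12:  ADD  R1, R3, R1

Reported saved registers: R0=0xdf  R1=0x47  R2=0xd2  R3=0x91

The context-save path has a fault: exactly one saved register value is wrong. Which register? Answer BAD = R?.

after  0: R0=0xe0 R1=0xce R2=0x95 R3=0xf4  N=0 Z=0
after  1: R0=0xe0 R1=0xce R2=0x95 R3=0x2e  N=0 Z=0
after  2: R0=0xe0 R1=0x63 R2=0x95 R3=0x2e  N=0 Z=0
after  3: R0=0xe0 R1=0x63 R2=0x95 R3=0x67  N=0 Z=0
after  4: R0=0xe0 R1=0x47 R2=0x95 R3=0x67  N=0 Z=0
after  5: R0=0xe0 R1=0x47 R2=0x95 R3=0xfc  N=1 Z=0
after  6: R0=0x91 R1=0x47 R2=0x95 R3=0xfc  N=1 Z=0
after  7: R0=0x91 R1=0x47 R2=0x95 R3=0x91  N=1 Z=0
after  8: R0=0x91 R1=0x47 R2=0x95 R3=0x91  N=1 Z=0
after  9: R0=0x4e R1=0x47 R2=0x95 R3=0x91  N=0 Z=0
after 10: R0=0xd7 R1=0x47 R2=0x95 R3=0x91  N=1 Z=0
after 11: R0=0xd7 R1=0x47 R2=0xd2 R3=0x91  N=1 Z=0
-- IRQ taken; context saved, return-PC = 12 --
mismatch: R0: reported 0xdf vs actual 0xd7

BAD = R0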